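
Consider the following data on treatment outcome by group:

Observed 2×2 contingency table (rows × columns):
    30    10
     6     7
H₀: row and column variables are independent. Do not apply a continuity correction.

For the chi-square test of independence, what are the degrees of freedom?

degrees of freedom = 1

df = (r−1)(c−1) = (2−1)·(2−1) = 1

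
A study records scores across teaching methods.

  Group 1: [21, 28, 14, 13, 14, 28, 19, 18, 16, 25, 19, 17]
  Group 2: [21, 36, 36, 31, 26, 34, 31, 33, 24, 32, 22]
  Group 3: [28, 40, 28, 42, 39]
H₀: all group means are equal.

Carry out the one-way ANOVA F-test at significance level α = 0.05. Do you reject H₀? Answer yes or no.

reject H₀: yes

Group means [19.33, 29.64, 35.40], grand mean 26.250
SSB = Σnᵢ(x̄ᵢ−x̄)² = 1118.838; SSW = ΣΣ(x−x̄ᵢ)² = 786.412
MSB = 1118.838/2 = 559.4189; MSW = 786.412/25 = 31.4565
F = MSB/MSW = 17.7839
df = (2, 25)
p-value (upper-tail) = 0.00002
At α=0.05: p < α → reject H₀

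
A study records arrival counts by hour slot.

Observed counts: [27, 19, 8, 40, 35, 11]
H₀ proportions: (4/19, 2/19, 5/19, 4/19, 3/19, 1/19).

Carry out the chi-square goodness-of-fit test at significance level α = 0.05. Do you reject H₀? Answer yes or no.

n = 140; E_i = n·p_i = [29.47, 14.74, 36.84, 29.47, 22.11, 7.37]
χ² = (27−29.47)²/29.47 + (19−14.74)²/14.74 + (8−36.84)²/36.84 + (40−29.47)²/29.47 + (35−22.11)²/22.11 + (11−7.37)²/7.37 = 37.0913
df = 5
p-value (upper-tail) = 0.00000
At α=0.05: p < α → reject H₀

reject H₀: yes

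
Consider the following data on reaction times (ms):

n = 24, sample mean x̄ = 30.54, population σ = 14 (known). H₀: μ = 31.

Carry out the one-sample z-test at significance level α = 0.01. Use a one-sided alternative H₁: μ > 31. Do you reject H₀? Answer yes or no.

reject H₀: no

SE = σ/√n = 14/√24 = 2.8577
z = (x̄−μ₀)/SE = (30.54−31)/2.8577 = -0.1610
p-value (one-sided, H₁ greater) = 0.56394
At α=0.01: p ≥ α → fail to reject H₀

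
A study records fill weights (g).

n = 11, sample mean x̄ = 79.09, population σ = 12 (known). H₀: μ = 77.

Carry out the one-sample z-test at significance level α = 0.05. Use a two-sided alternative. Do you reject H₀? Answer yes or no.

reject H₀: no

SE = σ/√n = 12/√11 = 3.6181
z = (x̄−μ₀)/SE = (79.09−77)/3.6181 = 0.5776
p-value (two-sided) = 0.56350
At α=0.05: p ≥ α → fail to reject H₀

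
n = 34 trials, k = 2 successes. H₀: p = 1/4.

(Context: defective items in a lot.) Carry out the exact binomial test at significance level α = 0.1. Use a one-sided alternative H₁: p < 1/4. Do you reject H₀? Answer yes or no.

reject H₀: yes

Exact binomial: n=34, k=2, p₀=1/4=0.2500
P(X≤2) from Σ C(n,i)·p₀^i·(1−p₀)^(n−i)
p-value (one-sided, H₁ less) = 0.00422
At α=0.1: p < α → reject H₀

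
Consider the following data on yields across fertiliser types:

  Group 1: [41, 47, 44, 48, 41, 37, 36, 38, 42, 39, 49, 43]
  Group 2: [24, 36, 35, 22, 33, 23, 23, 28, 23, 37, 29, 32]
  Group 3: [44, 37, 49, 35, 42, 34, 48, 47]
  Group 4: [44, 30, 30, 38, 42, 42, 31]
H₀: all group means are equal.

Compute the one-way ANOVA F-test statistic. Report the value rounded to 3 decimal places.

Group means [42.08, 28.75, 42.00, 36.71], grand mean 37.000
SSB = Σnᵢ(x̄ᵢ−x̄)² = 1327.405; SSW = ΣΣ(x−x̄ᵢ)² = 1044.595
MSB = 1327.405/3 = 442.4683; MSW = 1044.595/35 = 29.8456
F = MSB/MSW = 14.8253
df = (3, 35)

test statistic = 14.825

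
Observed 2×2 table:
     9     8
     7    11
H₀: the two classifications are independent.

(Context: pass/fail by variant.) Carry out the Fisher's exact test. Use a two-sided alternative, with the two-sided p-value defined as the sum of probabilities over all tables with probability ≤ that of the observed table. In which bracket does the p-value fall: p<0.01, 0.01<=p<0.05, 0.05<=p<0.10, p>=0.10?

p-value bracket: p>=0.10

Margins: r₁=17, r₂=18, c₁=16, c₂=19, n=35
p_obs = C(17,9)·C(18,7)/C(35,16); sum pmf over tables with pmf ≤ p_obs
p-value (two-sided) = 0.50509
→ bracket: p>=0.10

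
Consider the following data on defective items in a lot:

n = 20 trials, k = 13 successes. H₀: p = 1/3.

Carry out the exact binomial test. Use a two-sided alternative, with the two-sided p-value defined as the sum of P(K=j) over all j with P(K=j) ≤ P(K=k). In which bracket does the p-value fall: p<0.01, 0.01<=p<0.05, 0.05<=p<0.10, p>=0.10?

p-value bracket: p<0.01

Exact binomial: n=20, k=13, p₀=1/3=0.3333
P(X=j) = C(n,j)·p₀^j·(1−p₀)^(n−j); p = Σ P(X=j) over j with P(X=j) ≤ P(X=13)
p-value (two-sided) = 0.00403
→ bracket: p<0.01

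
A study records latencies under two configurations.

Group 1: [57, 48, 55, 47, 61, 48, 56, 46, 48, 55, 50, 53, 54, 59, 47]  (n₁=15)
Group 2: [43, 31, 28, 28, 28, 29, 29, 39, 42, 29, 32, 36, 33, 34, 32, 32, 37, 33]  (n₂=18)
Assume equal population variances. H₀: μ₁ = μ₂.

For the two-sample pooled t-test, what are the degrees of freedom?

degrees of freedom = 31

df = n₁ + n₂ − 2 = 15 + 18 − 2 = 31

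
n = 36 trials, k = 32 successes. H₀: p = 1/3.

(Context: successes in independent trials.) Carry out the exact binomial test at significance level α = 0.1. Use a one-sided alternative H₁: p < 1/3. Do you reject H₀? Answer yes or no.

Exact binomial: n=36, k=32, p₀=1/3=0.3333
P(X≤32) from Σ C(n,i)·p₀^i·(1−p₀)^(n−i)
p-value (one-sided, H₁ less) = 1.00000
At α=0.1: p ≥ α → fail to reject H₀

reject H₀: no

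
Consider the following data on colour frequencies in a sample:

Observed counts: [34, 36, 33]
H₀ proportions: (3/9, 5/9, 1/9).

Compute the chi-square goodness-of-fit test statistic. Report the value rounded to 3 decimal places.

test statistic = 48.474

n = 103; E_i = n·p_i = [34.33, 57.22, 11.44]
χ² = (34−34.33)²/34.33 + (36−57.22)²/57.22 + (33−11.44)²/11.44 = 48.4738
df = 2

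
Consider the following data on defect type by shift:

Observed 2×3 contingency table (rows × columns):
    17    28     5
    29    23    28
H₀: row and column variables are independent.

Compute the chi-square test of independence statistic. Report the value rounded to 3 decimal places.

test statistic = 13.444

Row totals [50, 80], col totals [46, 51, 33], n=130
χ² = (17−17.69)²/17.69 + (28−19.62)²/19.62 + (5−12.69)²/12.69 + (29−28.31)²/28.31 + (23−31.38)²/31.38 + (28−20.31)²/20.31 = 13.4438
df = 2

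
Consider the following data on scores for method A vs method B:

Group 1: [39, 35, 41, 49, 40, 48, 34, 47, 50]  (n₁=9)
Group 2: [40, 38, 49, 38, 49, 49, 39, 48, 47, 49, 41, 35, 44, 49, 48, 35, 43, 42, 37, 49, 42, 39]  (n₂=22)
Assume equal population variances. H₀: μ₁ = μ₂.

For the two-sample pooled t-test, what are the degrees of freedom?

degrees of freedom = 29

df = n₁ + n₂ − 2 = 9 + 22 − 2 = 29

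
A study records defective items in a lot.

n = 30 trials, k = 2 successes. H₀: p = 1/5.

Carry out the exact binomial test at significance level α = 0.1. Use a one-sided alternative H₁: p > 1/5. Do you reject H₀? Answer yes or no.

reject H₀: no

Exact binomial: n=30, k=2, p₀=1/5=0.2000
P(X≥2) from Σ C(n,i)·p₀^i·(1−p₀)^(n−i)
p-value (one-sided, H₁ greater) = 0.98948
At α=0.1: p ≥ α → fail to reject H₀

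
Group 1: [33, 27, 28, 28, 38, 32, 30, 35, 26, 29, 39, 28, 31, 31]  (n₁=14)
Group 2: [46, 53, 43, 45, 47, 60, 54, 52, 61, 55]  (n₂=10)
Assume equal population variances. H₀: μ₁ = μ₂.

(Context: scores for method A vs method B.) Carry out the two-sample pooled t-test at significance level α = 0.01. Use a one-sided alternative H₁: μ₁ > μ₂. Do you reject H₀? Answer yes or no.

reject H₀: no

x̄₁=31.071, s₁=3.990, n₁=14
x̄₂=51.600, s₂=6.222, n₂=10
s_p² = [13·3.990² + 9·6.222²]/22 = 25.2422
SE = √(s_p²·(1/14+1/10)) = 2.0802
t = (31.071−51.600)/2.0802 = -9.8686
df = 22
p-value (one-sided, H₁ greater) = 1.00000
At α=0.01: p ≥ α → fail to reject H₀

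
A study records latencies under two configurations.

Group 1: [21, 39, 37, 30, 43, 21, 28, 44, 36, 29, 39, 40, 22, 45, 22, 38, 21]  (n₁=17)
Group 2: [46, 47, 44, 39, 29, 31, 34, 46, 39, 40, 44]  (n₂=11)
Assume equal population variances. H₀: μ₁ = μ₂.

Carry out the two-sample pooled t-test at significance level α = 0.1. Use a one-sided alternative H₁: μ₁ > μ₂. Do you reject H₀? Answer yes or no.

x̄₁=32.647, s₁=8.867, n₁=17
x̄₂=39.909, s₂=6.268, n₂=11
s_p² = [16·8.867² + 10·6.268²]/26 = 63.4920
SE = √(s_p²·(1/17+1/11)) = 3.0833
t = (32.647−39.909)/3.0833 = -2.3553
df = 26
p-value (one-sided, H₁ greater) = 0.98683
At α=0.1: p ≥ α → fail to reject H₀

reject H₀: no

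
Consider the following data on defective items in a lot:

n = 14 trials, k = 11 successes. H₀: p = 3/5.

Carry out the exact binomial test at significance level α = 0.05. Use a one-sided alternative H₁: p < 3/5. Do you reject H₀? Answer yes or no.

Exact binomial: n=14, k=11, p₀=3/5=0.6000
P(X≤11) from Σ C(n,i)·p₀^i·(1−p₀)^(n−i)
p-value (one-sided, H₁ less) = 0.96021
At α=0.05: p ≥ α → fail to reject H₀

reject H₀: no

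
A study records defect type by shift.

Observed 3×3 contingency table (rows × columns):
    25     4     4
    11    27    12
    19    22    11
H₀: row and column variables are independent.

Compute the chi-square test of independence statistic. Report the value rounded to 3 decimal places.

test statistic = 25.008

Row totals [33, 50, 52], col totals [55, 53, 27], n=135
χ² = (25−13.44)²/13.44 + (4−12.96)²/12.96 + (4−6.60)²/6.60 + (11−20.37)²/20.37 + (27−19.63)²/19.63 + (12−10.00)²/10.00 + (19−21.19)²/21.19 + (22−20.41)²/20.41 + (11−10.40)²/10.40 = 25.0077
df = 4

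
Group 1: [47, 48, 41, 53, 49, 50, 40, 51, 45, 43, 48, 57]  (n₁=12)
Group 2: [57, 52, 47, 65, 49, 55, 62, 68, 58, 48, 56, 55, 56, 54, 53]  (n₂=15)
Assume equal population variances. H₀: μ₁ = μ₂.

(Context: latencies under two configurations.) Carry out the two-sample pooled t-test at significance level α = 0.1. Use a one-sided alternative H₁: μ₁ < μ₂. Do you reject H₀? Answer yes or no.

x̄₁=47.667, s₁=4.924, n₁=12
x̄₂=55.667, s₂=5.912, n₂=15
s_p² = [11·4.924² + 14·5.912²]/25 = 30.2400
SE = √(s_p²·(1/12+1/15)) = 2.1298
t = (47.667−55.667)/2.1298 = -3.7562
df = 25
p-value (one-sided, H₁ less) = 0.00046
At α=0.1: p < α → reject H₀

reject H₀: yes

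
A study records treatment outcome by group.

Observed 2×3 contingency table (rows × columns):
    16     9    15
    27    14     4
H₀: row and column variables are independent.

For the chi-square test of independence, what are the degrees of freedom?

degrees of freedom = 2

df = (r−1)(c−1) = (2−1)·(3−1) = 2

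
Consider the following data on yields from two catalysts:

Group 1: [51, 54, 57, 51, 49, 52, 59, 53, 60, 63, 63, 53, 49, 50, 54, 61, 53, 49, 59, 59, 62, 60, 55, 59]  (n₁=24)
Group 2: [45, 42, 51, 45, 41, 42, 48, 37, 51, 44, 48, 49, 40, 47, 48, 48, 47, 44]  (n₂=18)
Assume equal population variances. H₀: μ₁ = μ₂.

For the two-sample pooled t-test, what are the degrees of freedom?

df = n₁ + n₂ − 2 = 24 + 18 − 2 = 40

degrees of freedom = 40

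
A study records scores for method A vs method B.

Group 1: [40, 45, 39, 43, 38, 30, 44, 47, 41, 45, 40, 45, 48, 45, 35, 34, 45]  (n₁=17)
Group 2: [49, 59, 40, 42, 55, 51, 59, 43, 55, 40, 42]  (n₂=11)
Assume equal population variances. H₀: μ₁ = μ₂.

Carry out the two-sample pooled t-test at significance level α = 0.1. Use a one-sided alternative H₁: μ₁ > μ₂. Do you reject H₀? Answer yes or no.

reject H₀: no

x̄₁=41.412, s₁=4.976, n₁=17
x̄₂=48.636, s₂=7.553, n₂=11
s_p² = [16·4.976² + 10·7.553²]/26 = 37.1794
SE = √(s_p²·(1/17+1/11)) = 2.3594
t = (41.412−48.636)/2.3594 = -3.0620
df = 26
p-value (one-sided, H₁ greater) = 0.99747
At α=0.1: p ≥ α → fail to reject H₀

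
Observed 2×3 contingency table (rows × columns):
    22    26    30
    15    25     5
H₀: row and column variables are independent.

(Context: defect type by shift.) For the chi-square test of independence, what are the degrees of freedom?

df = (r−1)(c−1) = (2−1)·(3−1) = 2

degrees of freedom = 2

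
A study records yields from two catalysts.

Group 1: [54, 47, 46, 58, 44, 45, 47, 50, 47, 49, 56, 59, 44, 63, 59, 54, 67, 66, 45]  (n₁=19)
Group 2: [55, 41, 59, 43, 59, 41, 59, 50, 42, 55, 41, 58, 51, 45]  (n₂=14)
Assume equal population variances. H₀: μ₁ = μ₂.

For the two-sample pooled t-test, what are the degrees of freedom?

df = n₁ + n₂ − 2 = 19 + 14 − 2 = 31

degrees of freedom = 31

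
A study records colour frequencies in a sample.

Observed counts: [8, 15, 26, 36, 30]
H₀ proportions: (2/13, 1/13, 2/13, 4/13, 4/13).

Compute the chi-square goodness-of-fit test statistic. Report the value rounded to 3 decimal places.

n = 115; E_i = n·p_i = [17.69, 8.85, 17.69, 35.38, 35.38]
χ² = (8−17.69)²/17.69 + (15−8.85)²/8.85 + (26−17.69)²/17.69 + (36−35.38)²/35.38 + (30−35.38)²/35.38 = 14.3217
df = 4

test statistic = 14.322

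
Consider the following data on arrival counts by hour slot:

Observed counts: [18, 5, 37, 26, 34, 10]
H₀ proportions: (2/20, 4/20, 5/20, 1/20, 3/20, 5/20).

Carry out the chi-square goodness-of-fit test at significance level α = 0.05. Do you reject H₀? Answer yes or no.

n = 130; E_i = n·p_i = [13.00, 26.00, 32.50, 6.50, 19.50, 32.50]
χ² = (18−13.00)²/13.00 + (5−26.00)²/26.00 + (37−32.50)²/32.50 + (26−6.50)²/6.50 + (34−19.50)²/19.50 + (10−32.50)²/32.50 = 104.3667
df = 5
p-value (upper-tail) = 0.00000
At α=0.05: p < α → reject H₀

reject H₀: yes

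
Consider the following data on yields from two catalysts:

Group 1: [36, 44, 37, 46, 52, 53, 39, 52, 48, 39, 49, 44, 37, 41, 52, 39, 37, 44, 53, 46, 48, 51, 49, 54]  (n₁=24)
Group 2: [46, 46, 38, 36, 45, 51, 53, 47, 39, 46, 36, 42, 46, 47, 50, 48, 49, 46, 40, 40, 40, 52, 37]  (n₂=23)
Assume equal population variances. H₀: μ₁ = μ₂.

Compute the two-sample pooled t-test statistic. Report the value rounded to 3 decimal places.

x̄₁=45.417, s₁=6.043, n₁=24
x̄₂=44.348, s₂=5.210, n₂=23
s_p² = [23·6.043² + 22·5.210²]/45 = 31.9345
SE = √(s_p²·(1/24+1/23)) = 1.6490
t = (45.417−44.348)/1.6490 = 0.6482
df = 45

test statistic = 0.648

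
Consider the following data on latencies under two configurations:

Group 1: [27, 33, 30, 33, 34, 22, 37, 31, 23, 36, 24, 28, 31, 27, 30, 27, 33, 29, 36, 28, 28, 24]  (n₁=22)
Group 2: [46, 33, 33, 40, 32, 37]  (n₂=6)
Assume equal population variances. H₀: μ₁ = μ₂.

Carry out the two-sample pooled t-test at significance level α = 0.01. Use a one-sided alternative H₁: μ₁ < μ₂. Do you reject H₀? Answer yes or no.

x̄₁=29.591, s₁=4.295, n₁=22
x̄₂=36.833, s₂=5.419, n₂=6
s_p² = [21·4.295² + 5·5.419²]/26 = 20.5443
SE = √(s_p²·(1/22+1/6)) = 2.0876
t = (29.591−36.833)/2.0876 = -3.4693
df = 26
p-value (one-sided, H₁ less) = 0.00092
At α=0.01: p < α → reject H₀

reject H₀: yes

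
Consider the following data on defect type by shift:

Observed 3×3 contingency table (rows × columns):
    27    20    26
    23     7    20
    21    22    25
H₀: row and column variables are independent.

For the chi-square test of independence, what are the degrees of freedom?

df = (r−1)(c−1) = (3−1)·(3−1) = 4

degrees of freedom = 4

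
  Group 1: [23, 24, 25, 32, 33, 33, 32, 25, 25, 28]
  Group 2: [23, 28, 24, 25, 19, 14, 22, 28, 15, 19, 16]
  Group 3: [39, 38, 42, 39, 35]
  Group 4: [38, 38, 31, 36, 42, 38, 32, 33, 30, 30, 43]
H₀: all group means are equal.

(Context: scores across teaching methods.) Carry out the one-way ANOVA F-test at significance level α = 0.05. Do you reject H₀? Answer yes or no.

reject H₀: yes

Group means [28.00, 21.18, 38.60, 35.55], grand mean 29.649
SSB = Σnᵢ(x̄ᵢ−x̄)² = 1598.869; SSW = ΣΣ(x−x̄ᵢ)² = 637.564
MSB = 1598.869/3 = 532.9563; MSW = 637.564/33 = 19.3201
F = MSB/MSW = 27.5856
df = (3, 33)
p-value (upper-tail) = 0.00000
At α=0.05: p < α → reject H₀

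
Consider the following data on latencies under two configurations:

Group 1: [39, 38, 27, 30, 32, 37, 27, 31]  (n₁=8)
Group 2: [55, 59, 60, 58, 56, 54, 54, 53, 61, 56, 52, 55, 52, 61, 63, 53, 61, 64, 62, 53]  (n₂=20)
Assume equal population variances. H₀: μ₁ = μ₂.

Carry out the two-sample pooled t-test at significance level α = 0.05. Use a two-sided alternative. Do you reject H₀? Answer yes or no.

x̄₁=32.625, s₁=4.809, n₁=8
x̄₂=57.100, s₂=3.959, n₂=20
s_p² = [7·4.809² + 19·3.959²]/26 = 17.6798
SE = √(s_p²·(1/8+1/20)) = 1.7590
t = (32.625−57.100)/1.7590 = -13.9144
df = 26
p-value (two-sided) = 0.00000
At α=0.05: p < α → reject H₀

reject H₀: yes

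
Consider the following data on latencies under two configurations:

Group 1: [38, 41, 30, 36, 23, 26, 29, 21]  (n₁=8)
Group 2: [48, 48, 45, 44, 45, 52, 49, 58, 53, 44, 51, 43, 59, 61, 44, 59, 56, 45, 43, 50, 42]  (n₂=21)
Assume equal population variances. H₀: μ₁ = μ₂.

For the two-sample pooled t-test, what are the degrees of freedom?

df = n₁ + n₂ − 2 = 8 + 21 − 2 = 27

degrees of freedom = 27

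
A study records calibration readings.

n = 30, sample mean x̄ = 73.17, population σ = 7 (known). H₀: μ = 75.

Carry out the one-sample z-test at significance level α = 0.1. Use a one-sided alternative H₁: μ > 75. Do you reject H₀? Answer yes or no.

reject H₀: no

SE = σ/√n = 7/√30 = 1.2780
z = (x̄−μ₀)/SE = (73.17−75)/1.2780 = -1.4319
p-value (one-sided, H₁ greater) = 0.92391
At α=0.1: p ≥ α → fail to reject H₀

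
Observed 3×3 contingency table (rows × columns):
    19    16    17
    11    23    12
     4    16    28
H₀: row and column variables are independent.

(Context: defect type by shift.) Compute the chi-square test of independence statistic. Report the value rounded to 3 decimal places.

test statistic = 18.381

Row totals [52, 46, 48], col totals [34, 55, 57], n=146
χ² = (19−12.11)²/12.11 + (16−19.59)²/19.59 + (17−20.30)²/20.30 + (11−10.71)²/10.71 + (23−17.33)²/17.33 + (12−17.96)²/17.96 + (4−11.18)²/11.18 + (16−18.08)²/18.08 + (28−18.74)²/18.74 = 18.3813
df = 4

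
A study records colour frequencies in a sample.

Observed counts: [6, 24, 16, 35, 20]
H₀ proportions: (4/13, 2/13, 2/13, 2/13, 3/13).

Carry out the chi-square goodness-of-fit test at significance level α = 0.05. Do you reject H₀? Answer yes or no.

n = 101; E_i = n·p_i = [31.08, 15.54, 15.54, 15.54, 23.31]
χ² = (6−31.08)²/31.08 + (24−15.54)²/15.54 + (16−15.54)²/15.54 + (35−15.54)²/15.54 + (20−23.31)²/23.31 = 49.7013
df = 4
p-value (upper-tail) = 0.00000
At α=0.05: p < α → reject H₀

reject H₀: yes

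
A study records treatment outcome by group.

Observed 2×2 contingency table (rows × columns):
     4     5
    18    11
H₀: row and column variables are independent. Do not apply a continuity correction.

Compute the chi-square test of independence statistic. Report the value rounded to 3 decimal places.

test statistic = 0.875

Row totals [9, 29], col totals [22, 16], n=38
χ² = (4−5.21)²/5.21 + (5−3.79)²/3.79 + (18−16.79)²/16.79 + (11−12.21)²/12.21 = 0.8752
df = 1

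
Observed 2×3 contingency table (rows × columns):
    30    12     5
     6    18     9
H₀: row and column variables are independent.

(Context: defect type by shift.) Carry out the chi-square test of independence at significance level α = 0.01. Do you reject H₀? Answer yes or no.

Row totals [47, 33], col totals [36, 30, 14], n=80
χ² = (30−21.15)²/21.15 + (12−17.62)²/17.62 + (5−8.22)²/8.22 + (6−14.85)²/14.85 + (18−12.38)²/12.38 + (9−5.78)²/5.78 = 16.3950
df = 2
p-value (upper-tail) = 0.00028
At α=0.01: p < α → reject H₀

reject H₀: yes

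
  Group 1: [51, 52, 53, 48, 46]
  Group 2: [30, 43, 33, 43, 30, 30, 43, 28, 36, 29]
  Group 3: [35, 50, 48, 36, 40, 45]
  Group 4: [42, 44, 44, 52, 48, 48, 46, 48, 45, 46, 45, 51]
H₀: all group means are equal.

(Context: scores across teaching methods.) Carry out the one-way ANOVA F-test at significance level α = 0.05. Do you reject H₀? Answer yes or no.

reject H₀: yes

Group means [50.00, 34.50, 42.33, 46.58], grand mean 42.667
SSB = Σnᵢ(x̄ᵢ−x̄)² = 1120.583; SSW = ΣΣ(x−x̄ᵢ)² = 680.750
MSB = 1120.583/3 = 373.5278; MSW = 680.750/29 = 23.4741
F = MSB/MSW = 15.9123
df = (3, 29)
p-value (upper-tail) = 0.00000
At α=0.05: p < α → reject H₀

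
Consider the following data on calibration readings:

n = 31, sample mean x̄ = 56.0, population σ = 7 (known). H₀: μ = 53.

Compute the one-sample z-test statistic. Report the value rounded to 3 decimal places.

test statistic = 2.386

SE = σ/√n = 7/√31 = 1.2572
z = (x̄−μ₀)/SE = (56.0−53)/1.2572 = 2.3862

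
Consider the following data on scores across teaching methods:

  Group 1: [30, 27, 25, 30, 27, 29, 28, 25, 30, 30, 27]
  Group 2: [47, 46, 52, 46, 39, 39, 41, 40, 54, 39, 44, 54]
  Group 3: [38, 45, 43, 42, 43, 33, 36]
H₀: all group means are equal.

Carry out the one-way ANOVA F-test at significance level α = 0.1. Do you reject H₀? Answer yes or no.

reject H₀: yes

Group means [28.00, 45.08, 40.00], grand mean 37.633
SSB = Σnᵢ(x̄ᵢ−x̄)² = 1726.050; SSW = ΣΣ(x−x̄ᵢ)² = 520.917
MSB = 1726.050/2 = 863.0250; MSW = 520.917/27 = 19.2932
F = MSB/MSW = 44.7321
df = (2, 27)
p-value (upper-tail) = 0.00000
At α=0.1: p < α → reject H₀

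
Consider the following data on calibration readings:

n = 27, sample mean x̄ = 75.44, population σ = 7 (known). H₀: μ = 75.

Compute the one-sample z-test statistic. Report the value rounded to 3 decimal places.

test statistic = 0.327

SE = σ/√n = 7/√27 = 1.3472
z = (x̄−μ₀)/SE = (75.44−75)/1.3472 = 0.3266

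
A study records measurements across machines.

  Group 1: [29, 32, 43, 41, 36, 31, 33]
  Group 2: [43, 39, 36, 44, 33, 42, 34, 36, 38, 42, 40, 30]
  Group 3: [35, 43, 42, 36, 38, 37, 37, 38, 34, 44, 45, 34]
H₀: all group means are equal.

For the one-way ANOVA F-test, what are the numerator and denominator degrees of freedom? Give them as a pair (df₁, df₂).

degrees of freedom = [2, 28]

k = 3 groups, N = 31 total
df = (k−1, N−k) = (3−1, 31−3) = (2, 28)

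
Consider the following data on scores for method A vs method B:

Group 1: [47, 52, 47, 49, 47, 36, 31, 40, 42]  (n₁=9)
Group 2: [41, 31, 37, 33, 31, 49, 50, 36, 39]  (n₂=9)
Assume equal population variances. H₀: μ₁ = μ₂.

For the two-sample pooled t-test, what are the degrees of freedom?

degrees of freedom = 16

df = n₁ + n₂ − 2 = 9 + 9 − 2 = 16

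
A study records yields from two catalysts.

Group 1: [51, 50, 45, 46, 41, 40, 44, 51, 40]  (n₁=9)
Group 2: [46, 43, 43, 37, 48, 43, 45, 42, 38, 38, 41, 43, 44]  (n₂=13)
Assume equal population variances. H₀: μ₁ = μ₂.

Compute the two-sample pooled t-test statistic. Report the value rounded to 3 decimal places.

x̄₁=45.333, s₁=4.528, n₁=9
x̄₂=42.385, s₂=3.228, n₂=13
s_p² = [8·4.528² + 12·3.228²]/20 = 14.4538
SE = √(s_p²·(1/9+1/13)) = 1.6486
t = (45.333−42.385)/1.6486 = 1.7886
df = 20

test statistic = 1.789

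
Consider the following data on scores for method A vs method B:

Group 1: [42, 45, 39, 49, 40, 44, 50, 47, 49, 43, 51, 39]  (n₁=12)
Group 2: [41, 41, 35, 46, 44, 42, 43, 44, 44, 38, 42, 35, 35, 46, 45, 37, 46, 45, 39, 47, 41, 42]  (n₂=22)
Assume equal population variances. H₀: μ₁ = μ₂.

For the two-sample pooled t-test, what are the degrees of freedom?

degrees of freedom = 32

df = n₁ + n₂ − 2 = 12 + 22 − 2 = 32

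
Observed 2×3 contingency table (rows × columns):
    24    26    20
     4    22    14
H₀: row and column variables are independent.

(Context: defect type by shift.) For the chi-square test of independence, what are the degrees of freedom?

df = (r−1)(c−1) = (2−1)·(3−1) = 2

degrees of freedom = 2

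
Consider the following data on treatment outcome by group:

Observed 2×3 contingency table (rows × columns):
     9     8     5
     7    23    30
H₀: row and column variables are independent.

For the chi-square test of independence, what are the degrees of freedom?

df = (r−1)(c−1) = (2−1)·(3−1) = 2

degrees of freedom = 2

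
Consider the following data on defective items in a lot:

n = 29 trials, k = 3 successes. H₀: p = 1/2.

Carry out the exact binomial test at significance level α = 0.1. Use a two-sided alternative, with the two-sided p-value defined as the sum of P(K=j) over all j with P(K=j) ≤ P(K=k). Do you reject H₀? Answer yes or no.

reject H₀: yes

Exact binomial: n=29, k=3, p₀=1/2=0.5000
P(X=j) = C(n,j)·p₀^j·(1−p₀)^(n−j); p = Σ P(X=j) over j with P(X=j) ≤ P(X=3)
p-value (two-sided) = 0.00002
At α=0.1: p < α → reject H₀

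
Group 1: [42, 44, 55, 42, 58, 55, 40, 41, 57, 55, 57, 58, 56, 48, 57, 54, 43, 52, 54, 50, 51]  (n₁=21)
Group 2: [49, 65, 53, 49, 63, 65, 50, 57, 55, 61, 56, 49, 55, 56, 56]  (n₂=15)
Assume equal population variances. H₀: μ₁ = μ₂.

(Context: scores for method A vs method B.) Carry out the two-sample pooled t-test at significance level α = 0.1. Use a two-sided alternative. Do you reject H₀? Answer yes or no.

x̄₁=50.905, s₁=6.340, n₁=21
x̄₂=55.933, s₂=5.548, n₂=15
s_p² = [20·6.340² + 14·5.548²]/34 = 36.3160
SE = √(s_p²·(1/21+1/15)) = 2.0373
t = (50.905−55.933)/2.0373 = -2.4683
df = 34
p-value (two-sided) = 0.01876
At α=0.1: p < α → reject H₀

reject H₀: yes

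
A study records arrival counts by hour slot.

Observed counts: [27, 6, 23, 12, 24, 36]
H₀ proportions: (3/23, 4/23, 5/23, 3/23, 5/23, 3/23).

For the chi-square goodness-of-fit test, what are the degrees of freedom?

df = k − 1 = 6 − 1 = 5

degrees of freedom = 5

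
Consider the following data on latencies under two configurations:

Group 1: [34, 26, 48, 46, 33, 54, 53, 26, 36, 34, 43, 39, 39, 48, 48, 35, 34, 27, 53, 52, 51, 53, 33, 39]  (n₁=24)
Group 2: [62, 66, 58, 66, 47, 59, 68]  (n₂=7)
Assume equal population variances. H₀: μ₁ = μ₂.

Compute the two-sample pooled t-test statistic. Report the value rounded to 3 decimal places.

test statistic = -5.190

x̄₁=41.000, s₁=9.306, n₁=24
x̄₂=60.857, s₂=7.175, n₂=7
s_p² = [23·9.306² + 6·7.175²]/29 = 79.3399
SE = √(s_p²·(1/24+1/7)) = 3.8262
t = (41.000−60.857)/3.8262 = -5.1897
df = 29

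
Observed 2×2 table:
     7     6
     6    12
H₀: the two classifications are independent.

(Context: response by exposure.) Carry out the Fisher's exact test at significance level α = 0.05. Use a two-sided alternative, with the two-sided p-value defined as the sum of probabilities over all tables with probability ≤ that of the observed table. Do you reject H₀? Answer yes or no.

reject H₀: no

Margins: r₁=13, r₂=18, c₁=13, c₂=18, n=31
p_obs = C(13,7)·C(18,6)/C(31,13); sum pmf over tables with pmf ≤ p_obs
p-value (two-sided) = 0.29364
At α=0.05: p ≥ α → fail to reject H₀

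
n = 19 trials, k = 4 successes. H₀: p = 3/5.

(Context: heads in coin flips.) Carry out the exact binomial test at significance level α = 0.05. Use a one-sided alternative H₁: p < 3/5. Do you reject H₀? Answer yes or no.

reject H₀: yes

Exact binomial: n=19, k=4, p₀=3/5=0.6000
P(X≤4) from Σ C(n,i)·p₀^i·(1−p₀)^(n−i)
p-value (one-sided, H₁ less) = 0.00064
At α=0.05: p < α → reject H₀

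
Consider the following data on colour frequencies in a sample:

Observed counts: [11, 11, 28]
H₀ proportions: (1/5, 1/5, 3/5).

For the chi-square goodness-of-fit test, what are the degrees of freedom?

degrees of freedom = 2

df = k − 1 = 3 − 1 = 2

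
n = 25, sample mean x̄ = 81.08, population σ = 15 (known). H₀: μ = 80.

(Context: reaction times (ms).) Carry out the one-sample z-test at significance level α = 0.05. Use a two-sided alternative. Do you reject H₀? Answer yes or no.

reject H₀: no

SE = σ/√n = 15/√25 = 3.0000
z = (x̄−μ₀)/SE = (81.08−80)/3.0000 = 0.3600
p-value (two-sided) = 0.71885
At α=0.05: p ≥ α → fail to reject H₀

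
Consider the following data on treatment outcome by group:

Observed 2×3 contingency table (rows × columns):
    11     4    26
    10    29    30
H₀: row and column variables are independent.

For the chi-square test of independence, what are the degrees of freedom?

df = (r−1)(c−1) = (2−1)·(3−1) = 2

degrees of freedom = 2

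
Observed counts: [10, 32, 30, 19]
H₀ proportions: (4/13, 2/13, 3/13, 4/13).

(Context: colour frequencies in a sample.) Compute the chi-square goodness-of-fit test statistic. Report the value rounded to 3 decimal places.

test statistic = 41.464

n = 91; E_i = n·p_i = [28.00, 14.00, 21.00, 28.00]
χ² = (10−28.00)²/28.00 + (32−14.00)²/14.00 + (30−21.00)²/21.00 + (19−28.00)²/28.00 = 41.4643
df = 3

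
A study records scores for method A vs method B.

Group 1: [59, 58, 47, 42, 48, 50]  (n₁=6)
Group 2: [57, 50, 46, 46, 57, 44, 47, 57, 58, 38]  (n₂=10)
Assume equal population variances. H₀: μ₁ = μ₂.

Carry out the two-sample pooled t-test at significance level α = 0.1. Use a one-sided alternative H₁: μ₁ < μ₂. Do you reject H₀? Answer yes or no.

x̄₁=50.667, s₁=6.623, n₁=6
x̄₂=50.000, s₂=6.928, n₂=10
s_p² = [5·6.623² + 9·6.928²]/14 = 46.5238
SE = √(s_p²·(1/6+1/10)) = 3.5223
t = (50.667−50.000)/3.5223 = 0.1893
df = 14
p-value (one-sided, H₁ less) = 0.57370
At α=0.1: p ≥ α → fail to reject H₀

reject H₀: no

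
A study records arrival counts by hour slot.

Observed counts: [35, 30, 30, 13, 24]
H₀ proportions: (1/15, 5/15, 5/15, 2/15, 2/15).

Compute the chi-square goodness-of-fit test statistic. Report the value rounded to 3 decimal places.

n = 132; E_i = n·p_i = [8.80, 44.00, 44.00, 17.60, 17.60]
χ² = (35−8.80)²/8.80 + (30−44.00)²/44.00 + (30−44.00)²/44.00 + (13−17.60)²/17.60 + (24−17.60)²/17.60 = 90.4432
df = 4

test statistic = 90.443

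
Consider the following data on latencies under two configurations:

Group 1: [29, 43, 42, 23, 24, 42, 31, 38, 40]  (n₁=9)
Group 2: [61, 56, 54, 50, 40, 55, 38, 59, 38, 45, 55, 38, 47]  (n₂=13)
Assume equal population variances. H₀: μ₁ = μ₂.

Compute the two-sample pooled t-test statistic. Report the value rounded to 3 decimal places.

test statistic = -3.977

x̄₁=34.667, s₁=8.000, n₁=9
x̄₂=48.923, s₂=8.441, n₂=13
s_p² = [8·8.000² + 12·8.441²]/20 = 68.3462
SE = √(s_p²·(1/9+1/13)) = 3.5849
t = (34.667−48.923)/3.5849 = -3.9768
df = 20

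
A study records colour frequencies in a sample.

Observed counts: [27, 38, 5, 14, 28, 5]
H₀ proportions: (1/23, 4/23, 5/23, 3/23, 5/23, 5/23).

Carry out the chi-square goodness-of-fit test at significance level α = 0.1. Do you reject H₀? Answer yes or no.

n = 117; E_i = n·p_i = [5.09, 20.35, 25.43, 15.26, 25.43, 25.43]
χ² = (27−5.09)²/5.09 + (38−20.35)²/20.35 + (5−25.43)²/25.43 + (14−15.26)²/15.26 + (28−25.43)²/25.43 + (5−25.43)²/25.43 = 142.9066
df = 5
p-value (upper-tail) = 0.00000
At α=0.1: p < α → reject H₀

reject H₀: yes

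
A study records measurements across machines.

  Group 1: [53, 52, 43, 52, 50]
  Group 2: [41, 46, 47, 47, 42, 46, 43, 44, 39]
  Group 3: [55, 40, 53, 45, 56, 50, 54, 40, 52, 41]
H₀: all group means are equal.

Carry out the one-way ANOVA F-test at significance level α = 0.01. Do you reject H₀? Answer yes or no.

Group means [50.00, 43.89, 48.60], grand mean 47.125
SSB = Σnᵢ(x̄ᵢ−x̄)² = 157.336; SSW = ΣΣ(x−x̄ᵢ)² = 507.289
MSB = 157.336/2 = 78.6681; MSW = 507.289/21 = 24.1566
F = MSB/MSW = 3.2566
df = (2, 21)
p-value (upper-tail) = 0.05863
At α=0.01: p ≥ α → fail to reject H₀

reject H₀: no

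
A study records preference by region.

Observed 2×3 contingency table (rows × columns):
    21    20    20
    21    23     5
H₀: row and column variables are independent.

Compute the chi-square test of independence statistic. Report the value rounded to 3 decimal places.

test statistic = 7.995

Row totals [61, 49], col totals [42, 43, 25], n=110
χ² = (21−23.29)²/23.29 + (20−23.85)²/23.85 + (20−13.86)²/13.86 + (21−18.71)²/18.71 + (23−19.15)²/19.15 + (5−11.14)²/11.14 = 7.9954
df = 2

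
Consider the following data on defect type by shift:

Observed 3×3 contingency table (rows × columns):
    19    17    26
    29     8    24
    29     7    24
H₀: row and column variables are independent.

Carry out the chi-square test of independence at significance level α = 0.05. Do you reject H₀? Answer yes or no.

Row totals [62, 61, 60], col totals [77, 32, 74], n=183
χ² = (19−26.09)²/26.09 + (17−10.84)²/10.84 + (26−25.07)²/25.07 + (29−25.67)²/25.67 + (8−10.67)²/10.67 + (24−24.67)²/24.67 + (29−25.25)²/25.25 + (7−10.49)²/10.49 + (24−24.26)²/24.26 = 8.2990
df = 4
p-value (upper-tail) = 0.08122
At α=0.05: p ≥ α → fail to reject H₀

reject H₀: no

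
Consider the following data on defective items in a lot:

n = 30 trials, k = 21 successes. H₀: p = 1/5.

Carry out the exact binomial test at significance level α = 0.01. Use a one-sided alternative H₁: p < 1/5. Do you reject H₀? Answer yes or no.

reject H₀: no

Exact binomial: n=30, k=21, p₀=1/5=0.2000
P(X≤21) from Σ C(n,i)·p₀^i·(1−p₀)^(n−i)
p-value (one-sided, H₁ less) = 1.00000
At α=0.01: p ≥ α → fail to reject H₀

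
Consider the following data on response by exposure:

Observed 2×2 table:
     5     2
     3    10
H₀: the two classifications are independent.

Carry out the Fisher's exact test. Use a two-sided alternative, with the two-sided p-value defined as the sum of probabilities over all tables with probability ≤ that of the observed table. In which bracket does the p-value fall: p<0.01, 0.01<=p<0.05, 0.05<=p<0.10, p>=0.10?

Margins: r₁=7, r₂=13, c₁=8, c₂=12, n=20
p_obs = C(7,5)·C(13,3)/C(20,8); sum pmf over tables with pmf ≤ p_obs
p-value (two-sided) = 0.06233
→ bracket: 0.05<=p<0.10

p-value bracket: 0.05<=p<0.10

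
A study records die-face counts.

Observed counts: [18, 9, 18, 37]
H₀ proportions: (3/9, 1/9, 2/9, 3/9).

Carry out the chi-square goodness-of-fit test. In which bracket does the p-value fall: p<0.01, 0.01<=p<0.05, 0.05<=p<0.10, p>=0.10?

n = 82; E_i = n·p_i = [27.33, 9.11, 18.22, 27.33]
χ² = (18−27.33)²/27.33 + (9−9.11)²/9.11 + (18−18.22)²/18.22 + (37−27.33)²/27.33 = 6.6098
df = 3
p-value (upper-tail) = 0.08543
→ bracket: 0.05<=p<0.10

p-value bracket: 0.05<=p<0.10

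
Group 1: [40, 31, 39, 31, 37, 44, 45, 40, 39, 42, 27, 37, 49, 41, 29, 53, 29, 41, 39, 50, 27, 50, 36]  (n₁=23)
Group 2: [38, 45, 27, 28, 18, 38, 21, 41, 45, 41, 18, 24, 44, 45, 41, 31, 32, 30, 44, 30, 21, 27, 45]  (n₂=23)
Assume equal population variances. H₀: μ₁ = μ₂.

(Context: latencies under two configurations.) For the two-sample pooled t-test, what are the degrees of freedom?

df = n₁ + n₂ − 2 = 23 + 23 − 2 = 44

degrees of freedom = 44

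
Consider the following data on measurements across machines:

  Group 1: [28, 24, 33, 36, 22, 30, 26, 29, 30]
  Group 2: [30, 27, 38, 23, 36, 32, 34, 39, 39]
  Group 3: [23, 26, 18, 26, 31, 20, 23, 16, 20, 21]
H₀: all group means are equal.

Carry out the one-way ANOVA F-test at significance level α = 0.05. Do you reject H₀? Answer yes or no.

Group means [28.67, 33.11, 22.40], grand mean 27.857
SSB = Σnᵢ(x̄ᵢ−x̄)² = 552.140; SSW = ΣΣ(x−x̄ᵢ)² = 577.289
MSB = 552.140/2 = 276.0698; MSW = 577.289/25 = 23.0916
F = MSB/MSW = 11.9554
df = (2, 25)
p-value (upper-tail) = 0.00023
At α=0.05: p < α → reject H₀

reject H₀: yes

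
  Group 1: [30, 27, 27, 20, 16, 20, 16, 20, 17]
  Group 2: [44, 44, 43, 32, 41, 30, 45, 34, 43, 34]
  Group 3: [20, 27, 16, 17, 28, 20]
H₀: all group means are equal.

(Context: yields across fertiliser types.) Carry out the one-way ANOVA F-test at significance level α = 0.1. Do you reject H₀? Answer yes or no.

Group means [21.44, 39.00, 21.33], grand mean 28.440
SSB = Σnᵢ(x̄ᵢ−x̄)² = 1858.604; SSW = ΣΣ(x−x̄ᵢ)² = 649.556
MSB = 1858.604/2 = 929.3022; MSW = 649.556/22 = 29.5253
F = MSB/MSW = 31.4748
df = (2, 22)
p-value (upper-tail) = 0.00000
At α=0.1: p < α → reject H₀

reject H₀: yes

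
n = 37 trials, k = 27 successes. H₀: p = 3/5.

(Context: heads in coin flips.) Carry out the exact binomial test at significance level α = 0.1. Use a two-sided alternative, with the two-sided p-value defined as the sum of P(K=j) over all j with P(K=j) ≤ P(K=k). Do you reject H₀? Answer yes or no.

Exact binomial: n=37, k=27, p₀=3/5=0.6000
P(X=j) = C(n,j)·p₀^j·(1−p₀)^(n−j); p = Σ P(X=j) over j with P(X=j) ≤ P(X=27)
p-value (two-sided) = 0.13082
At α=0.1: p ≥ α → fail to reject H₀

reject H₀: no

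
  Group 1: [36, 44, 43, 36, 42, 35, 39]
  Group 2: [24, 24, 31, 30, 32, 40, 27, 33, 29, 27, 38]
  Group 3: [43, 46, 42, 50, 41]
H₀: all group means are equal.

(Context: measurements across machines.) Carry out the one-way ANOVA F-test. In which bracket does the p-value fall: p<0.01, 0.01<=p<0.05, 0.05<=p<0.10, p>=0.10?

p-value bracket: p<0.01

Group means [39.29, 30.45, 44.40], grand mean 36.174
SSB = Σnᵢ(x̄ᵢ−x̄)² = 765.949; SSW = ΣΣ(x−x̄ᵢ)² = 403.356
MSB = 765.949/2 = 382.9743; MSW = 403.356/20 = 20.1678
F = MSB/MSW = 18.9894
df = (2, 20)
p-value (upper-tail) = 0.00002
→ bracket: p<0.01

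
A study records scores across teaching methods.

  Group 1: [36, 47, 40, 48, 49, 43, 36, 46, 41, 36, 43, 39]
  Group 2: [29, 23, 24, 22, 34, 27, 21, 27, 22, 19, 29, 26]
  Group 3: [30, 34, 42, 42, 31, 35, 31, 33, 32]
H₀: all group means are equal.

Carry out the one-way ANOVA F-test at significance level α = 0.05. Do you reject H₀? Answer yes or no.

reject H₀: yes

Group means [42.00, 25.25, 34.44], grand mean 33.848
SSB = Σnᵢ(x̄ᵢ−x̄)² = 1687.770; SSW = ΣΣ(x−x̄ᵢ)² = 612.472
MSB = 1687.770/2 = 843.8851; MSW = 612.472/30 = 20.4157
F = MSB/MSW = 41.3350
df = (2, 30)
p-value (upper-tail) = 0.00000
At α=0.05: p < α → reject H₀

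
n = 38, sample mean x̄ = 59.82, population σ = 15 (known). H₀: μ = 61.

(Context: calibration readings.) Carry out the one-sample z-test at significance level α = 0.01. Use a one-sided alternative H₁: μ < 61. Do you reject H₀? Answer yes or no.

reject H₀: no

SE = σ/√n = 15/√38 = 2.4333
z = (x̄−μ₀)/SE = (59.82−61)/2.4333 = -0.4849
p-value (one-sided, H₁ less) = 0.31386
At α=0.01: p ≥ α → fail to reject H₀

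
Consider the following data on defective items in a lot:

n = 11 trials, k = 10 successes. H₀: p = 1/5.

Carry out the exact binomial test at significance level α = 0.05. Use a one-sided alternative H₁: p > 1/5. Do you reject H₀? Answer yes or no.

Exact binomial: n=11, k=10, p₀=1/5=0.2000
P(X≥10) from Σ C(n,i)·p₀^i·(1−p₀)^(n−i)
p-value (one-sided, H₁ greater) = 0.00000
At α=0.05: p < α → reject H₀

reject H₀: yes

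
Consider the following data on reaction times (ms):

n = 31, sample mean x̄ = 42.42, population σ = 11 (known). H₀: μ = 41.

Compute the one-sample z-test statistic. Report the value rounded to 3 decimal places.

test statistic = 0.719

SE = σ/√n = 11/√31 = 1.9757
z = (x̄−μ₀)/SE = (42.42−41)/1.9757 = 0.7187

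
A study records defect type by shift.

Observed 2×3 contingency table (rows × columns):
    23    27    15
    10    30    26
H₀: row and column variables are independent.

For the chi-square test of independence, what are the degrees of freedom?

df = (r−1)(c−1) = (2−1)·(3−1) = 2

degrees of freedom = 2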